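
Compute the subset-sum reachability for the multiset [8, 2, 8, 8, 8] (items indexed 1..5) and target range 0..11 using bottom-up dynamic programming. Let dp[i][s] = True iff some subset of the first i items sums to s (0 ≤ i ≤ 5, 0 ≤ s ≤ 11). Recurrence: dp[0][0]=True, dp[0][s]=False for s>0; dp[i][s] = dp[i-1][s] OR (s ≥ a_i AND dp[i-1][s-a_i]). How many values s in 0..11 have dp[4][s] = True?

4

i\s   0   1   2   3   4   5   6   7   8   9  10  11
  0   T   F   F   F   F   F   F   F   F   F   F   F
  1   T   F   F   F   F   F   F   F   T   F   F   F
  2   T   F   T   F   F   F   F   F   T   F   T   F
  3   T   F   T   F   F   F   F   F   T   F   T   F
  4   T   F   T   F   F   F   F   F   T   F   T   F
  5   T   F   T   F   F   F   F   F   T   F   T   F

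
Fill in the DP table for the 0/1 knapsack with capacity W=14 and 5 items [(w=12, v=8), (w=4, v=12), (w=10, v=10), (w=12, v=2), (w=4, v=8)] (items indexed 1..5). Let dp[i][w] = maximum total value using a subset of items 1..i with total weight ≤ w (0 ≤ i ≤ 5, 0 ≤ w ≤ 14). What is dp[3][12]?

12

i\w   0   1   2   3   4   5   6   7   8   9  10  11  12  13  14
  0   0   0   0   0   0   0   0   0   0   0   0   0   0   0   0
  1   0   0   0   0   0   0   0   0   0   0   0   0   8   8   8
  2   0   0   0   0  12  12  12  12  12  12  12  12  12  12  12
  3   0   0   0   0  12  12  12  12  12  12  12  12  12  12  22
  4   0   0   0   0  12  12  12  12  12  12  12  12  12  12  22
  5   0   0   0   0  12  12  12  12  20  20  20  20  20  20  22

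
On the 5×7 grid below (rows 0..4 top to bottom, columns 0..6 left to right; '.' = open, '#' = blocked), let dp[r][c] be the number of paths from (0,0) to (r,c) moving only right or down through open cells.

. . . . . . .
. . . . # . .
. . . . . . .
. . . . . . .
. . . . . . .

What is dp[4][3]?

r\c   0   1   2   3   4   5   6
  0   1   1   1   1   1   1   1
  1   1   2   3   4   0   1   2
  2   1   3   6  10  10  11  13
  3   1   4  10  20  30  41  54
  4   1   5  15  35  65 106 160

35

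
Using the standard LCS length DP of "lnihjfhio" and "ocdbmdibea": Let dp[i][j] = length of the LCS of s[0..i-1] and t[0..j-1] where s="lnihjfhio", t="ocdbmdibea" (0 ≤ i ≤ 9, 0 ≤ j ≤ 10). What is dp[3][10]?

   ''  o  c  d  b  m  d  i  b  e  a
''  0  0  0  0  0  0  0  0  0  0  0
 l  0  0  0  0  0  0  0  0  0  0  0
 n  0  0  0  0  0  0  0  0  0  0  0
 i  0  0  0  0  0  0  0  1  1  1  1
 h  0  0  0  0  0  0  0  1  1  1  1
 j  0  0  0  0  0  0  0  1  1  1  1
 f  0  0  0  0  0  0  0  1  1  1  1
 h  0  0  0  0  0  0  0  1  1  1  1
 i  0  0  0  0  0  0  0  1  1  1  1
 o  0  1  1  1  1  1  1  1  1  1  1

1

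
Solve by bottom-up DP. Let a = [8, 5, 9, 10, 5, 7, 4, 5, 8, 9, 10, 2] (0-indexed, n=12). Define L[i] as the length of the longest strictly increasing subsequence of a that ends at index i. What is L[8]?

3

   i    0    1    2    3    4    5    6    7    8    9   10   11
a[i]    8    5    9   10    5    7    4    5    8    9   10    2
L[i]    1    1    2    3    1    2    1    2    3    4    5    1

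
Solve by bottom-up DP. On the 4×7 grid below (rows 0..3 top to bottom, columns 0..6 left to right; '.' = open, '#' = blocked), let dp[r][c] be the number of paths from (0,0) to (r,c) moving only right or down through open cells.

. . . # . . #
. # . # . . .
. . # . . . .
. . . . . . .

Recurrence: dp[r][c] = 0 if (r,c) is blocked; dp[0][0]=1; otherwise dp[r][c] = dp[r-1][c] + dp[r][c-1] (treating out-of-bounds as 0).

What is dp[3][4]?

r\c   0   1   2   3   4   5   6
  0   1   1   1   0   0   0   0
  1   1   0   1   0   0   0   0
  2   1   1   0   0   0   0   0
  3   1   2   2   2   2   2   2

2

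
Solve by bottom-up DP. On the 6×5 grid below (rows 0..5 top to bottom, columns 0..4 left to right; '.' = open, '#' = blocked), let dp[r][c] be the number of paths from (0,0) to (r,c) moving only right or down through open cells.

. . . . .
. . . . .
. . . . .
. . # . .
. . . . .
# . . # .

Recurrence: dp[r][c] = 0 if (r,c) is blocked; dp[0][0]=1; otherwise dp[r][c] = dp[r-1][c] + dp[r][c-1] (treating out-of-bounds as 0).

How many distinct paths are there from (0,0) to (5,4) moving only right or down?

r\c   0   1   2   3   4
  0   1   1   1   1   1
  1   1   2   3   4   5
  2   1   3   6  10  15
  3   1   4   0  10  25
  4   1   5   5  15  40
  5   0   5  10   0  40

40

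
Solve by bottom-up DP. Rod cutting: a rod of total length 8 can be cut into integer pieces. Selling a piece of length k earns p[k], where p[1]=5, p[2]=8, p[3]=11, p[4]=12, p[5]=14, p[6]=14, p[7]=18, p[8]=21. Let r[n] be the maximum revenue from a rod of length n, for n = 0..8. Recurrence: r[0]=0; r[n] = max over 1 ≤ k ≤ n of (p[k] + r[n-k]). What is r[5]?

   n    0    1    2    3    4    5    6    7    8
r[n]    0    5   10   15   20   25   30   35   40

25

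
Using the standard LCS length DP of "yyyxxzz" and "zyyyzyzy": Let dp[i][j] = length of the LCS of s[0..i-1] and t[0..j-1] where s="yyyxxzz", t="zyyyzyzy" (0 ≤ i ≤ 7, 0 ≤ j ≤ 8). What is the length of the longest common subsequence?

   ''  z  y  y  y  z  y  z  y
''  0  0  0  0  0  0  0  0  0
 y  0  0  1  1  1  1  1  1  1
 y  0  0  1  2  2  2  2  2  2
 y  0  0  1  2  3  3  3  3  3
 x  0  0  1  2  3  3  3  3  3
 x  0  0  1  2  3  3  3  3  3
 z  0  1  1  2  3  4  4  4  4
 z  0  1  1  2  3  4  4  5  5

5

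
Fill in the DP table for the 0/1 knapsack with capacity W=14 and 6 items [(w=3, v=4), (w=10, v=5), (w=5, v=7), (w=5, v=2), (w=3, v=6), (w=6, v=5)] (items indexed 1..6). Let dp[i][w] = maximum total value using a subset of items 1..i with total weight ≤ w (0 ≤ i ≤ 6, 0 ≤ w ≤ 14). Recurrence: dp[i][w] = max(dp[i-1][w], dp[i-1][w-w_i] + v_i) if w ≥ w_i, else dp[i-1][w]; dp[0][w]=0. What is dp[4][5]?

i\w   0   1   2   3   4   5   6   7   8   9  10  11  12  13  14
  0   0   0   0   0   0   0   0   0   0   0   0   0   0   0   0
  1   0   0   0   4   4   4   4   4   4   4   4   4   4   4   4
  2   0   0   0   4   4   4   4   4   4   4   5   5   5   9   9
  3   0   0   0   4   4   7   7   7  11  11  11  11  11  11  11
  4   0   0   0   4   4   7   7   7  11  11  11  11  11  13  13
  5   0   0   0   6   6   7  10  10  13  13  13  17  17  17  17
  6   0   0   0   6   6   7  10  10  13  13  13  17  17  17  18

7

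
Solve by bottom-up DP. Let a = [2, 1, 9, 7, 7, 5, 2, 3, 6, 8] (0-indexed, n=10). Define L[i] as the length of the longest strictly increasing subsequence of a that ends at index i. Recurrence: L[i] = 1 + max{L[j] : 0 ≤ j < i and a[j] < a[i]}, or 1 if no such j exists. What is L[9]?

5

   i    0    1    2    3    4    5    6    7    8    9
a[i]    2    1    9    7    7    5    2    3    6    8
L[i]    1    1    2    2    2    2    2    3    4    5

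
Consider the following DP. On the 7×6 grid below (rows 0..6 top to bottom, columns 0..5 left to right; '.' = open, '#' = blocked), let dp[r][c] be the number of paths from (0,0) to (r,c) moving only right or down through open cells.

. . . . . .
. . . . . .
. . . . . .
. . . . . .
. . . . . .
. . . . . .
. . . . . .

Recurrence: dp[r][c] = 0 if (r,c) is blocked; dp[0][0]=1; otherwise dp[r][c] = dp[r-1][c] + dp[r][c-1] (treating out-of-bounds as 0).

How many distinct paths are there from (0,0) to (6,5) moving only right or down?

r\c   0   1   2   3   4   5
  0   1   1   1   1   1   1
  1   1   2   3   4   5   6
  2   1   3   6  10  15  21
  3   1   4  10  20  35  56
  4   1   5  15  35  70 126
  5   1   6  21  56 126 252
  6   1   7  28  84 210 462

462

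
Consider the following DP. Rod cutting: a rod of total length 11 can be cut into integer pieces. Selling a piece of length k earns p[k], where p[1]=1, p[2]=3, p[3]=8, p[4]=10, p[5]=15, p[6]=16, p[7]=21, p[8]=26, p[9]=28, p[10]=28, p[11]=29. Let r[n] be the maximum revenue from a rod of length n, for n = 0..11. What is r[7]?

21

   n    0    1    2    3    4    5    6    7    8    9   10   11
r[n]    0    1    3    8   10   15   16   21   26   28   30   34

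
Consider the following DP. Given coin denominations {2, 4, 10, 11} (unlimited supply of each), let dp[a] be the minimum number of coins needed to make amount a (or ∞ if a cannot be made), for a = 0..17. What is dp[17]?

 a  0  1  2  3  4  5  6  7  8  9 10 11 12 13 14 15 16 17
dp  0  -  1  -  1  -  2  -  2  -  1  1  2  2  2  2  3  3
(- denotes ∞ / unreachable)

3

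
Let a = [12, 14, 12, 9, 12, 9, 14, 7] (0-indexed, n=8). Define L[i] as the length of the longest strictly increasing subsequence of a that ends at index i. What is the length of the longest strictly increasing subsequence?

   i    0    1    2    3    4    5    6    7
a[i]   12   14   12    9   12    9   14    7
L[i]    1    2    1    1    2    1    3    1

3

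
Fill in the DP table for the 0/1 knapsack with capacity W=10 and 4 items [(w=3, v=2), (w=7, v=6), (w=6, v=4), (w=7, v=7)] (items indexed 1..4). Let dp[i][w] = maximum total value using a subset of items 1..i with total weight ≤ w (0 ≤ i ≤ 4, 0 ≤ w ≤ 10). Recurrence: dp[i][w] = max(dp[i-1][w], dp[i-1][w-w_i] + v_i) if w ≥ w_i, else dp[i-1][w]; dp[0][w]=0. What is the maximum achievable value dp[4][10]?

i\w   0   1   2   3   4   5   6   7   8   9  10
  0   0   0   0   0   0   0   0   0   0   0   0
  1   0   0   0   2   2   2   2   2   2   2   2
  2   0   0   0   2   2   2   2   6   6   6   8
  3   0   0   0   2   2   2   4   6   6   6   8
  4   0   0   0   2   2   2   4   7   7   7   9

9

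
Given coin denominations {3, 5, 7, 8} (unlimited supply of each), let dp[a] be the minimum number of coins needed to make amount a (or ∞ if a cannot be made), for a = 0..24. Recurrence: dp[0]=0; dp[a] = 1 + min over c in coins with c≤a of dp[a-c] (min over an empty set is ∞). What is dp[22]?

3

 a  0  1  2  3  4  5  6  7  8  9 10 11 12 13 14 15 16 17 18 19 20 21 22 23 24
dp  0  -  -  1  -  1  2  1  1  3  2  2  2  2  2  2  2  3  3  3  3  3  3  3  3
(- denotes ∞ / unreachable)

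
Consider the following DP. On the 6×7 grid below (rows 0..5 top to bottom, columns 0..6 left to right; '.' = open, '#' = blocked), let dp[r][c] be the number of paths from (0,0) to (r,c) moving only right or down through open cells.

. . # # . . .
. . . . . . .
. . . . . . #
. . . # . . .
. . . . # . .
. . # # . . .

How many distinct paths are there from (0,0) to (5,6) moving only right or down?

r\c   0   1   2   3   4   5   6
  0   1   1   0   0   0   0   0
  1   1   2   2   2   2   2   2
  2   1   3   5   7   9  11   0
  3   1   4   9   0   9  20  20
  4   1   5  14  14   0  20  40
  5   1   6   0   0   0  20  60

60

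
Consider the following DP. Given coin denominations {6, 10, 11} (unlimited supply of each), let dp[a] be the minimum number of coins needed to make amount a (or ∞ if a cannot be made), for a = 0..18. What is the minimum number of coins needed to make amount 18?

 a  0  1  2  3  4  5  6  7  8  9 10 11 12 13 14 15 16 17 18
dp  0  -  -  -  -  -  1  -  -  -  1  1  2  -  -  -  2  2  3
(- denotes ∞ / unreachable)

3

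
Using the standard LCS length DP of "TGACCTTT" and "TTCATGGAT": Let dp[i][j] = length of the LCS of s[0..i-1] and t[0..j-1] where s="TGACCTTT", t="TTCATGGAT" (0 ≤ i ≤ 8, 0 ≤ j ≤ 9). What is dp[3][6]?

2

   ''  T  T  C  A  T  G  G  A  T
''  0  0  0  0  0  0  0  0  0  0
 T  0  1  1  1  1  1  1  1  1  1
 G  0  1  1  1  1  1  2  2  2  2
 A  0  1  1  1  2  2  2  2  3  3
 C  0  1  1  2  2  2  2  2  3  3
 C  0  1  1  2  2  2  2  2  3  3
 T  0  1  2  2  2  3  3  3  3  4
 T  0  1  2  2  2  3  3  3  3  4
 T  0  1  2  2  2  3  3  3  3  4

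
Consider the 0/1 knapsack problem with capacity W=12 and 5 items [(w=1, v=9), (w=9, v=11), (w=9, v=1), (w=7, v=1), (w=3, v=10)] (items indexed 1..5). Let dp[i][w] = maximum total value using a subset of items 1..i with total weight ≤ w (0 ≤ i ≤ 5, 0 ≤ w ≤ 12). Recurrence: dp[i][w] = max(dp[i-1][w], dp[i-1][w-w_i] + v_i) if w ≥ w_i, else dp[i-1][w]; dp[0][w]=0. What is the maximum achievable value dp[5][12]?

21

i\w   0   1   2   3   4   5   6   7   8   9  10  11  12
  0   0   0   0   0   0   0   0   0   0   0   0   0   0
  1   0   9   9   9   9   9   9   9   9   9   9   9   9
  2   0   9   9   9   9   9   9   9   9  11  20  20  20
  3   0   9   9   9   9   9   9   9   9  11  20  20  20
  4   0   9   9   9   9   9   9   9  10  11  20  20  20
  5   0   9   9  10  19  19  19  19  19  19  20  20  21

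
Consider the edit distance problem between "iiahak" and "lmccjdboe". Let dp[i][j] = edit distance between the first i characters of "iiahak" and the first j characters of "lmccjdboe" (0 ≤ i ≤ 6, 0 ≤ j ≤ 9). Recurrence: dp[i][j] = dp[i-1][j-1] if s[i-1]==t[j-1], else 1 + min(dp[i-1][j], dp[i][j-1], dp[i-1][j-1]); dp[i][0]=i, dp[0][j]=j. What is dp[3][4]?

   ''  l  m  c  c  j  d  b  o  e
''  0  1  2  3  4  5  6  7  8  9
 i  1  1  2  3  4  5  6  7  8  9
 i  2  2  2  3  4  5  6  7  8  9
 a  3  3  3  3  4  5  6  7  8  9
 h  4  4  4  4  4  5  6  7  8  9
 a  5  5  5  5  5  5  6  7  8  9
 k  6  6  6  6  6  6  6  7  8  9

4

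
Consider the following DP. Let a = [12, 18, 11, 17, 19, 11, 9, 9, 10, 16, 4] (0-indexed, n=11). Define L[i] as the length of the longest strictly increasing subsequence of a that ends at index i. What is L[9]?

   i    0    1    2    3    4    5    6    7    8    9   10
a[i]   12   18   11   17   19   11    9    9   10   16    4
L[i]    1    2    1    2    3    1    1    1    2    3    1

3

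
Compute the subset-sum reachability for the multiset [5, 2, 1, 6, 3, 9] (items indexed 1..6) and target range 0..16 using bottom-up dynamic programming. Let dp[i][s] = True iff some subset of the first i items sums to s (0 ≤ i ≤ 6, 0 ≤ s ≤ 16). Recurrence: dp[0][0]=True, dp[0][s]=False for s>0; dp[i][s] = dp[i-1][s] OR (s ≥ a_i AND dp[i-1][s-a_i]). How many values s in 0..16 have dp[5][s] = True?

17

i\s   0   1   2   3   4   5   6   7   8   9  10  11  12  13  14  15  16
  0   T   F   F   F   F   F   F   F   F   F   F   F   F   F   F   F   F
  1   T   F   F   F   F   T   F   F   F   F   F   F   F   F   F   F   F
  2   T   F   T   F   F   T   F   T   F   F   F   F   F   F   F   F   F
  3   T   T   T   T   F   T   T   T   T   F   F   F   F   F   F   F   F
  4   T   T   T   T   F   T   T   T   T   T   F   T   T   T   T   F   F
  5   T   T   T   T   T   T   T   T   T   T   T   T   T   T   T   T   T
  6   T   T   T   T   T   T   T   T   T   T   T   T   T   T   T   T   T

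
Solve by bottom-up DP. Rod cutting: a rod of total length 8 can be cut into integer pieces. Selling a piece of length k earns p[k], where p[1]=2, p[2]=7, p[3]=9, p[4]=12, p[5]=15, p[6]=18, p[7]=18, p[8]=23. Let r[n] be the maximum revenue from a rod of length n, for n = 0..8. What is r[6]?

21

   n    0    1    2    3    4    5    6    7    8
r[n]    0    2    7    9   14   16   21   23   28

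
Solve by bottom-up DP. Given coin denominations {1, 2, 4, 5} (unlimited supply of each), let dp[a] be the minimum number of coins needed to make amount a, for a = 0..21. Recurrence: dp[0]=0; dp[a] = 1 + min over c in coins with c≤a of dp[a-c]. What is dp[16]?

4

 a  0  1  2  3  4  5  6  7  8  9 10 11 12 13 14 15 16 17 18 19 20 21
dp  0  1  1  2  1  1  2  2  2  2  2  3  3  3  3  3  4  4  4  4  4  5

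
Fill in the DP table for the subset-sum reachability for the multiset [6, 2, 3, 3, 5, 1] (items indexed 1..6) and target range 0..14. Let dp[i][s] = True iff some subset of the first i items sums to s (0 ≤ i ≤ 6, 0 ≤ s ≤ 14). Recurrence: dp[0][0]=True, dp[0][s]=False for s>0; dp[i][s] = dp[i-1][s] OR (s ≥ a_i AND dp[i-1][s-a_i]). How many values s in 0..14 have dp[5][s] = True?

13

i\s   0   1   2   3   4   5   6   7   8   9  10  11  12  13  14
  0   T   F   F   F   F   F   F   F   F   F   F   F   F   F   F
  1   T   F   F   F   F   F   T   F   F   F   F   F   F   F   F
  2   T   F   T   F   F   F   T   F   T   F   F   F   F   F   F
  3   T   F   T   T   F   T   T   F   T   T   F   T   F   F   F
  4   T   F   T   T   F   T   T   F   T   T   F   T   T   F   T
  5   T   F   T   T   F   T   T   T   T   T   T   T   T   T   T
  6   T   T   T   T   T   T   T   T   T   T   T   T   T   T   T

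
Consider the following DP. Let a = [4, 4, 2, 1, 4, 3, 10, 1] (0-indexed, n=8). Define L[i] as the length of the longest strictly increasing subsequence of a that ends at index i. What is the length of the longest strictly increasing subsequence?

   i    0    1    2    3    4    5    6    7
a[i]    4    4    2    1    4    3   10    1
L[i]    1    1    1    1    2    2    3    1

3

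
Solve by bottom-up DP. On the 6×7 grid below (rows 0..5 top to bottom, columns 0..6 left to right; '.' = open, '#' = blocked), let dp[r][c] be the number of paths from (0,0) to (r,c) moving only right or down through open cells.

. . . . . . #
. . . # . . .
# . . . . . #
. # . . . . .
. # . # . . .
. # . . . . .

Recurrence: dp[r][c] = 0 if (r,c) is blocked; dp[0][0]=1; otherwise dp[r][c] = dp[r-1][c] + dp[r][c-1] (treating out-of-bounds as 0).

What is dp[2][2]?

5

r\c   0   1   2   3   4   5   6
  0   1   1   1   1   1   1   0
  1   1   2   3   0   1   2   2
  2   0   2   5   5   6   8   0
  3   0   0   5  10  16  24  24
  4   0   0   5   0  16  40  64
  5   0   0   5   5  21  61 125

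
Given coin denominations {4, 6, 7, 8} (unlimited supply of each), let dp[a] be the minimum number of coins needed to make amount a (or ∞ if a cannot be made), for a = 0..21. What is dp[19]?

3

 a  0  1  2  3  4  5  6  7  8  9 10 11 12 13 14 15 16 17 18 19 20 21
dp  0  -  -  -  1  -  1  1  1  -  2  2  2  2  2  2  2  3  3  3  3  3
(- denotes ∞ / unreachable)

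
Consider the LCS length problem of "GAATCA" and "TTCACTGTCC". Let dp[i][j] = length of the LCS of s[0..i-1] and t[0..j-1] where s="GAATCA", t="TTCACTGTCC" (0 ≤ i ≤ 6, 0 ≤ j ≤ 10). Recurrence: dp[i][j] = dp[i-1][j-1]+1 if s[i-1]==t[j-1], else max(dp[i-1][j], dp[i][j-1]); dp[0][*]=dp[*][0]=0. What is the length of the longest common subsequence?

   ''  T  T  C  A  C  T  G  T  C  C
''  0  0  0  0  0  0  0  0  0  0  0
 G  0  0  0  0  0  0  0  1  1  1  1
 A  0  0  0  0  1  1  1  1  1  1  1
 A  0  0  0  0  1  1  1  1  1  1  1
 T  0  1  1  1  1  1  2  2  2  2  2
 C  0  1  1  2  2  2  2  2  2  3  3
 A  0  1  1  2  3  3  3  3  3  3  3

3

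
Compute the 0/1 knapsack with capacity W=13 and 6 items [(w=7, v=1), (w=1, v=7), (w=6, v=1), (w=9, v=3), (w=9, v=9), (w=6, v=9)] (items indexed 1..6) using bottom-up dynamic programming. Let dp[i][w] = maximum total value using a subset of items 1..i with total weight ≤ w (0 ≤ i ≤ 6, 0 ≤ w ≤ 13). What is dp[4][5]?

i\w   0   1   2   3   4   5   6   7   8   9  10  11  12  13
  0   0   0   0   0   0   0   0   0   0   0   0   0   0   0
  1   0   0   0   0   0   0   0   1   1   1   1   1   1   1
  2   0   7   7   7   7   7   7   7   8   8   8   8   8   8
  3   0   7   7   7   7   7   7   8   8   8   8   8   8   8
  4   0   7   7   7   7   7   7   8   8   8  10  10  10  10
  5   0   7   7   7   7   7   7   8   8   9  16  16  16  16
  6   0   7   7   7   7   7   9  16  16  16  16  16  16  17

7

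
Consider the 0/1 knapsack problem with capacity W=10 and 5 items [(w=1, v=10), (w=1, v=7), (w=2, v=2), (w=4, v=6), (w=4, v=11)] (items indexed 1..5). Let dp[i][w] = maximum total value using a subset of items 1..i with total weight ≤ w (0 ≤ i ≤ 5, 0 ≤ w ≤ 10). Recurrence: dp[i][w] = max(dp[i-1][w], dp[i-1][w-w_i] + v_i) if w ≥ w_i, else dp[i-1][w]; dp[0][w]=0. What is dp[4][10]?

i\w   0   1   2   3   4   5   6   7   8   9  10
  0   0   0   0   0   0   0   0   0   0   0   0
  1   0  10  10  10  10  10  10  10  10  10  10
  2   0  10  17  17  17  17  17  17  17  17  17
  3   0  10  17  17  19  19  19  19  19  19  19
  4   0  10  17  17  19  19  23  23  25  25  25
  5   0  10  17  17  19  21  28  28  30  30  34

25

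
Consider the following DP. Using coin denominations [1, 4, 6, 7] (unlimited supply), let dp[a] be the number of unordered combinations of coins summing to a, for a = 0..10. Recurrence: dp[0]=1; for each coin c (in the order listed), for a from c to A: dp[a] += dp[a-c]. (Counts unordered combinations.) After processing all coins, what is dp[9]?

after  coin     0     1     2     3     4     5     6     7     8     9    10
          1     1     1     1     1     1     1     1     1     1     1     1
          4     1     1     1     1     2     2     2     2     3     3     3
          6     1     1     1     1     2     2     3     3     4     4     5
          7     1     1     1     1     2     2     3     4     5     5     6

5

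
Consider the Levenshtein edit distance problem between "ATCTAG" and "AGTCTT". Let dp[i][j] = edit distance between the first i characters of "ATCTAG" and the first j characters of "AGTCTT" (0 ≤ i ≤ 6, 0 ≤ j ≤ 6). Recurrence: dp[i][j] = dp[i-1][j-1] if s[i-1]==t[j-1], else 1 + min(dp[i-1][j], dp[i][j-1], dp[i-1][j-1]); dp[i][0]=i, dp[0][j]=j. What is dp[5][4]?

   ''  A  G  T  C  T  T
''  0  1  2  3  4  5  6
 A  1  0  1  2  3  4  5
 T  2  1  1  1  2  3  4
 C  3  2  2  2  1  2  3
 T  4  3  3  2  2  1  2
 A  5  4  4  3  3  2  2
 G  6  5  4  4  4  3  3

3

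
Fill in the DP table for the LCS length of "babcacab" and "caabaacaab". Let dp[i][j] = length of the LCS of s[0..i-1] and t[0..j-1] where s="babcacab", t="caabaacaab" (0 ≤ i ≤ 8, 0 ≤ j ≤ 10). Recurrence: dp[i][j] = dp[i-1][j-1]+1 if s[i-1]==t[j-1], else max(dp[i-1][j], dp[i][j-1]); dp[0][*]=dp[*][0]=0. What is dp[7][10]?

5

   ''  c  a  a  b  a  a  c  a  a  b
''  0  0  0  0  0  0  0  0  0  0  0
 b  0  0  0  0  1  1  1  1  1  1  1
 a  0  0  1  1  1  2  2  2  2  2  2
 b  0  0  1  1  2  2  2  2  2  2  3
 c  0  1  1  1  2  2  2  3  3  3  3
 a  0  1  2  2  2  3  3  3  4  4  4
 c  0  1  2  2  2  3  3  4  4  4  4
 a  0  1  2  3  3  3  4  4  5  5  5
 b  0  1  2  3  4  4  4  4  5  5  6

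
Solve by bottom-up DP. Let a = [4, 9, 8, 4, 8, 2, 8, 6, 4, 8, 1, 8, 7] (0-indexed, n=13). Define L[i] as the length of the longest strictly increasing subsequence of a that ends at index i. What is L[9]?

3

   i    0    1    2    3    4    5    6    7    8    9   10   11   12
a[i]    4    9    8    4    8    2    8    6    4    8    1    8    7
L[i]    1    2    2    1    2    1    2    2    2    3    1    3    3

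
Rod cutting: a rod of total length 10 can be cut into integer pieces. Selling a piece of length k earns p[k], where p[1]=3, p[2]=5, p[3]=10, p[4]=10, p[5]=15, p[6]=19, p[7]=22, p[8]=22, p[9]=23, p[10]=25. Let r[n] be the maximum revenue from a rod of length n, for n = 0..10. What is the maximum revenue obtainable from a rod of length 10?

   n    0    1    2    3    4    5    6    7    8    9   10
r[n]    0    3    6   10   13   16   20   23   26   30   33

33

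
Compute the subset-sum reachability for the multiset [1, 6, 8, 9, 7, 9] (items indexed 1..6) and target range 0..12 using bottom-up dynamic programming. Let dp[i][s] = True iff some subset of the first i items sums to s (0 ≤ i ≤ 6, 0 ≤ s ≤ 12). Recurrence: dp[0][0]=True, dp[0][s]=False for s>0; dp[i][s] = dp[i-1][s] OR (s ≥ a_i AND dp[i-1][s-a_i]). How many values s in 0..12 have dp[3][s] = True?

6

i\s   0   1   2   3   4   5   6   7   8   9  10  11  12
  0   T   F   F   F   F   F   F   F   F   F   F   F   F
  1   T   T   F   F   F   F   F   F   F   F   F   F   F
  2   T   T   F   F   F   F   T   T   F   F   F   F   F
  3   T   T   F   F   F   F   T   T   T   T   F   F   F
  4   T   T   F   F   F   F   T   T   T   T   T   F   F
  5   T   T   F   F   F   F   T   T   T   T   T   F   F
  6   T   T   F   F   F   F   T   T   T   T   T   F   F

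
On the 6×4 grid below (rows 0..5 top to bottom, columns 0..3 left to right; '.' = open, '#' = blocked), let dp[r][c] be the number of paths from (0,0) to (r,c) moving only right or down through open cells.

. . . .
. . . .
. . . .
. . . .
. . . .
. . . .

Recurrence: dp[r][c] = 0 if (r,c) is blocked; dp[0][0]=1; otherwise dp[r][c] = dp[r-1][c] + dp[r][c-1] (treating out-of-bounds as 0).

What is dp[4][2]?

r\c   0   1   2   3
  0   1   1   1   1
  1   1   2   3   4
  2   1   3   6  10
  3   1   4  10  20
  4   1   5  15  35
  5   1   6  21  56

15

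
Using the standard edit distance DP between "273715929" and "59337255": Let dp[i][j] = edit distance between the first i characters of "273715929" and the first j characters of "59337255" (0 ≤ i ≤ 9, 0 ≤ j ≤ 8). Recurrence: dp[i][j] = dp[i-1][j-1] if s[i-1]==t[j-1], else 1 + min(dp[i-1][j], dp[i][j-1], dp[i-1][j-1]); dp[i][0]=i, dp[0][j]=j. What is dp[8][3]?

6

   ''  5  9  3  3  7  2  5  5
''  0  1  2  3  4  5  6  7  8
 2  1  1  2  3  4  5  5  6  7
 7  2  2  2  3  4  4  5  6  7
 3  3  3  3  2  3  4  5  6  7
 7  4  4  4  3  3  3  4  5  6
 1  5  5  5  4  4  4  4  5  6
 5  6  5  6  5  5  5  5  4  5
 9  7  6  5  6  6  6  6  5  5
 2  8  7  6  6  7  7  6  6  6
 9  9  8  7  7  7  8  7  7  7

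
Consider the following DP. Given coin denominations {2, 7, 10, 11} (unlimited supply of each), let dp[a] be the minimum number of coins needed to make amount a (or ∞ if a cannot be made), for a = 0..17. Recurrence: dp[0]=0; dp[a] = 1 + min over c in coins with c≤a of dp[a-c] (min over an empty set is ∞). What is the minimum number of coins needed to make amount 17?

 a  0  1  2  3  4  5  6  7  8  9 10 11 12 13 14 15 16 17
dp  0  -  1  -  2  -  3  1  4  2  1  1  2  2  2  3  3  2
(- denotes ∞ / unreachable)

2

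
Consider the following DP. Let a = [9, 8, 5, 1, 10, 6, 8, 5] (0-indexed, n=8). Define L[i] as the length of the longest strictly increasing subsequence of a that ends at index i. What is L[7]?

2

   i    0    1    2    3    4    5    6    7
a[i]    9    8    5    1   10    6    8    5
L[i]    1    1    1    1    2    2    3    2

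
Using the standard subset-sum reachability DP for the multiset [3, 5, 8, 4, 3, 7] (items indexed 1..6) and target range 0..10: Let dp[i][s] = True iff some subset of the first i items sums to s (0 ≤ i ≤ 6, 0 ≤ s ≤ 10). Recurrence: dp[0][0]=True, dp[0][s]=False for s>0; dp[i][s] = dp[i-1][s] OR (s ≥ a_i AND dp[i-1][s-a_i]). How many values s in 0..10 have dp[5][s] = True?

9

i\s   0   1   2   3   4   5   6   7   8   9  10
  0   T   F   F   F   F   F   F   F   F   F   F
  1   T   F   F   T   F   F   F   F   F   F   F
  2   T   F   F   T   F   T   F   F   T   F   F
  3   T   F   F   T   F   T   F   F   T   F   F
  4   T   F   F   T   T   T   F   T   T   T   F
  5   T   F   F   T   T   T   T   T   T   T   T
  6   T   F   F   T   T   T   T   T   T   T   T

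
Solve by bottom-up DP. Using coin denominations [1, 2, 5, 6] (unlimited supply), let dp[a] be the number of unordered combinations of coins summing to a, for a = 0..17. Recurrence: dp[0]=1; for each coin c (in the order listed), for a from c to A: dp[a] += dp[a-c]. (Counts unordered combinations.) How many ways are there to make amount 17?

after  coin     0     1     2     3     4     5     6     7     8     9    10    11    12    13    14    15    16    17
          1     1     1     1     1     1     1     1     1     1     1     1     1     1     1     1     1     1     1
          2     1     1     2     2     3     3     4     4     5     5     6     6     7     7     8     8     9     9
          5     1     1     2     2     3     4     5     6     7     8    10    11    13    14    16    18    20    22
          6     1     1     2     2     3     4     6     7     9    10    13    15    19    21    25    28    33    37

37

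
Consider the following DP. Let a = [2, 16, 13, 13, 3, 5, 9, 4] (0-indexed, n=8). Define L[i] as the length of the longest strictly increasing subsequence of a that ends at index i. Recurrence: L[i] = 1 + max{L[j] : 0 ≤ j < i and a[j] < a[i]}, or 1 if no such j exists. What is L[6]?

   i    0    1    2    3    4    5    6    7
a[i]    2   16   13   13    3    5    9    4
L[i]    1    2    2    2    2    3    4    3

4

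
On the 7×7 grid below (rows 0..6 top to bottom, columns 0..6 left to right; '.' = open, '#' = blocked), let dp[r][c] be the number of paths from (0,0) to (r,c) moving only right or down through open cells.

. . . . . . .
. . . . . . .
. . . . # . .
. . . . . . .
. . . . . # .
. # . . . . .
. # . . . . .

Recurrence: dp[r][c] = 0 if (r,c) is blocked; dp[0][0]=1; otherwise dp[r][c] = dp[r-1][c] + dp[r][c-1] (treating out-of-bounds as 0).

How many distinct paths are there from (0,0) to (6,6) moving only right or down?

r\c   0   1   2   3   4   5   6
  0   1   1   1   1   1   1   1
  1   1   2   3   4   5   6   7
  2   1   3   6  10   0   6  13
  3   1   4  10  20  20  26  39
  4   1   5  15  35  55   0  39
  5   1   0  15  50 105 105 144
  6   1   0  15  65 170 275 419

419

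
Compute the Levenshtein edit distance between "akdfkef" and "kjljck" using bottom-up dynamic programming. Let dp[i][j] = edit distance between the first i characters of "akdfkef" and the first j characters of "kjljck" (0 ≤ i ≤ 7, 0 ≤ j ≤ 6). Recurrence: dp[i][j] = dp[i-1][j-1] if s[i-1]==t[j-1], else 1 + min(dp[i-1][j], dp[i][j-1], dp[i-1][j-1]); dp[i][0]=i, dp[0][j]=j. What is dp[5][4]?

4

   ''  k  j  l  j  c  k
''  0  1  2  3  4  5  6
 a  1  1  2  3  4  5  6
 k  2  1  2  3  4  5  5
 d  3  2  2  3  4  5  6
 f  4  3  3  3  4  5  6
 k  5  4  4  4  4  5  5
 e  6  5  5  5  5  5  6
 f  7  6  6  6  6  6  6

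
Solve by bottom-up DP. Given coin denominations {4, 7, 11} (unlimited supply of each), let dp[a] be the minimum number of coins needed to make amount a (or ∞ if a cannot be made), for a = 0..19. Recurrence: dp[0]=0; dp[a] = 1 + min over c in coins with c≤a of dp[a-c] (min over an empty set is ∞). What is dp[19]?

3

 a  0  1  2  3  4  5  6  7  8  9 10 11 12 13 14 15 16 17 18 19
dp  0  -  -  -  1  -  -  1  2  -  -  1  3  -  2  2  4  -  2  3
(- denotes ∞ / unreachable)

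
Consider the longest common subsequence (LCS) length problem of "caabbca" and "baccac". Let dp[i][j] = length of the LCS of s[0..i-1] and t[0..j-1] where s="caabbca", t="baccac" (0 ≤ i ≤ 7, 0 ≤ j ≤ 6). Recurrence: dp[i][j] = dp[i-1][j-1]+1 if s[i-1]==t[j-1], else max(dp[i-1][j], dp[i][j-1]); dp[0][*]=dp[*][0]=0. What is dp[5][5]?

2

   ''  b  a  c  c  a  c
''  0  0  0  0  0  0  0
 c  0  0  0  1  1  1  1
 a  0  0  1  1  1  2  2
 a  0  0  1  1  1  2  2
 b  0  1  1  1  1  2  2
 b  0  1  1  1  1  2  2
 c  0  1  1  2  2  2  3
 a  0  1  2  2  2  3  3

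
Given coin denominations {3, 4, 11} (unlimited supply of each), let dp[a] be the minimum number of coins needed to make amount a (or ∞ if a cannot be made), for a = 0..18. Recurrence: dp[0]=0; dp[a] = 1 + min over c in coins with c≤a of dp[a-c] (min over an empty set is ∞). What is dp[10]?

 a  0  1  2  3  4  5  6  7  8  9 10 11 12 13 14 15 16 17 18
dp  0  -  -  1  1  -  2  2  2  3  3  1  3  4  2  2  4  3  3
(- denotes ∞ / unreachable)

3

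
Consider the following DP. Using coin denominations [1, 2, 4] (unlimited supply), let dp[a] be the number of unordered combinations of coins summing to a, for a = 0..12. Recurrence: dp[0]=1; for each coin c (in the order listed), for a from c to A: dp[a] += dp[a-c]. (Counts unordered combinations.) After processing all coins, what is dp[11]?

after  coin     0     1     2     3     4     5     6     7     8     9    10    11    12
          1     1     1     1     1     1     1     1     1     1     1     1     1     1
          2     1     1     2     2     3     3     4     4     5     5     6     6     7
          4     1     1     2     2     4     4     6     6     9     9    12    12    16

12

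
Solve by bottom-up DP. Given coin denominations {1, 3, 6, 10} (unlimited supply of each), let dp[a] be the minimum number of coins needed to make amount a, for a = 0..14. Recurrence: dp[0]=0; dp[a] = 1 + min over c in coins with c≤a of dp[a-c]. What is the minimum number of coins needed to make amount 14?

3

 a  0  1  2  3  4  5  6  7  8  9 10 11 12 13 14
dp  0  1  2  1  2  3  1  2  3  2  1  2  2  2  3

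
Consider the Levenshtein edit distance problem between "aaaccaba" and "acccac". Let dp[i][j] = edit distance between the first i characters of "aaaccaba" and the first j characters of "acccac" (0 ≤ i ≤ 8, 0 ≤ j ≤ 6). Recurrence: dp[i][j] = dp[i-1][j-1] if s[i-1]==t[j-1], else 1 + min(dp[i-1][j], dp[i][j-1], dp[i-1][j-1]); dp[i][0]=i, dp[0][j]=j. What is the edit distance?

4

   ''  a  c  c  c  a  c
''  0  1  2  3  4  5  6
 a  1  0  1  2  3  4  5
 a  2  1  1  2  3  3  4
 a  3  2  2  2  3  3  4
 c  4  3  2  2  2  3  3
 c  5  4  3  2  2  3  3
 a  6  5  4  3  3  2  3
 b  7  6  5  4  4  3  3
 a  8  7  6  5  5  4  4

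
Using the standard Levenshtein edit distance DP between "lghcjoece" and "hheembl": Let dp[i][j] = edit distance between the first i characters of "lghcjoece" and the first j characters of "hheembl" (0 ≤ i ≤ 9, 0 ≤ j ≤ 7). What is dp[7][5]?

   ''  h  h  e  e  m  b  l
''  0  1  2  3  4  5  6  7
 l  1  1  2  3  4  5  6  6
 g  2  2  2  3  4  5  6  7
 h  3  2  2  3  4  5  6  7
 c  4  3  3  3  4  5  6  7
 j  5  4  4  4  4  5  6  7
 o  6  5  5  5  5  5  6  7
 e  7  6  6  5  5  6  6  7
 c  8  7  7  6  6  6  7  7
 e  9  8  8  7  6  7  7  8

6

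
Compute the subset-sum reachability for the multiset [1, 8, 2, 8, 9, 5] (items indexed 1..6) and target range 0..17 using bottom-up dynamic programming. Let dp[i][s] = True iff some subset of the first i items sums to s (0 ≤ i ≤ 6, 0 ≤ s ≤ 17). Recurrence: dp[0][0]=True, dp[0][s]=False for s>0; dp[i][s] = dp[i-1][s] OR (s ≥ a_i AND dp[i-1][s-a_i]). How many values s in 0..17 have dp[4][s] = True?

10

i\s   0   1   2   3   4   5   6   7   8   9  10  11  12  13  14  15  16  17
  0   T   F   F   F   F   F   F   F   F   F   F   F   F   F   F   F   F   F
  1   T   T   F   F   F   F   F   F   F   F   F   F   F   F   F   F   F   F
  2   T   T   F   F   F   F   F   F   T   T   F   F   F   F   F   F   F   F
  3   T   T   T   T   F   F   F   F   T   T   T   T   F   F   F   F   F   F
  4   T   T   T   T   F   F   F   F   T   T   T   T   F   F   F   F   T   T
  5   T   T   T   T   F   F   F   F   T   T   T   T   T   F   F   F   T   T
  6   T   T   T   T   F   T   T   T   T   T   T   T   T   T   T   T   T   T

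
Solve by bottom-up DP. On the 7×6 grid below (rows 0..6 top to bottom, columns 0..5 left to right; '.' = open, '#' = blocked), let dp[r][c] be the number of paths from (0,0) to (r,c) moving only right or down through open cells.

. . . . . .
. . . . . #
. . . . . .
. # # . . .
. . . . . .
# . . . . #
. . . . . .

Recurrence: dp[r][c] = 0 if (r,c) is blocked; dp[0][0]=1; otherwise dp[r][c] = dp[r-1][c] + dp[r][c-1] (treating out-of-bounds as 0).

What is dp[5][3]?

13

r\c   0   1   2   3   4   5
  0   1   1   1   1   1   1
  1   1   2   3   4   5   0
  2   1   3   6  10  15  15
  3   1   0   0  10  25  40
  4   1   1   1  11  36  76
  5   0   1   2  13  49   0
  6   0   1   3  16  65  65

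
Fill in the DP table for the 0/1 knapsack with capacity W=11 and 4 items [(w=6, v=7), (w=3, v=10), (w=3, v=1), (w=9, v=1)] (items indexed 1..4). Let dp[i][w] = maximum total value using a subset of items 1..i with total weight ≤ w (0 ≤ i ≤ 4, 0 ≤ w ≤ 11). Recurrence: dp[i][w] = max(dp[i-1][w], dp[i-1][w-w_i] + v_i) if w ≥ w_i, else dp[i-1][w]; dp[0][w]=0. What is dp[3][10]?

17

i\w   0   1   2   3   4   5   6   7   8   9  10  11
  0   0   0   0   0   0   0   0   0   0   0   0   0
  1   0   0   0   0   0   0   7   7   7   7   7   7
  2   0   0   0  10  10  10  10  10  10  17  17  17
  3   0   0   0  10  10  10  11  11  11  17  17  17
  4   0   0   0  10  10  10  11  11  11  17  17  17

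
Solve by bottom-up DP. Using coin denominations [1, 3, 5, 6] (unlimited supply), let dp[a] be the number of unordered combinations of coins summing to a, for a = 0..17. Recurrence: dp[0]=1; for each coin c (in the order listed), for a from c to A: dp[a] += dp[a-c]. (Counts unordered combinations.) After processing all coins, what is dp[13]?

15

after  coin     0     1     2     3     4     5     6     7     8     9    10    11    12    13    14    15    16    17
          1     1     1     1     1     1     1     1     1     1     1     1     1     1     1     1     1     1     1
          3     1     1     1     2     2     2     3     3     3     4     4     4     5     5     5     6     6     6
          5     1     1     1     2     2     3     4     4     5     6     7     8     9    10    11    13    14    15
          6     1     1     1     2     2     3     5     5     6     8     9    11    14    15    17    21    23    26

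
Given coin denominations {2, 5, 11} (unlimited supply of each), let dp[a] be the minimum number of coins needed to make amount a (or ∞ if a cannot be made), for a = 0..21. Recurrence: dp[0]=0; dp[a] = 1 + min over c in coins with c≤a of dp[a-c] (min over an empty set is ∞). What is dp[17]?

4

 a  0  1  2  3  4  5  6  7  8  9 10 11 12 13 14 15 16 17 18 19 20 21
dp  0  -  1  -  2  1  3  2  4  3  2  1  3  2  4  3  2  4  3  5  4  3
(- denotes ∞ / unreachable)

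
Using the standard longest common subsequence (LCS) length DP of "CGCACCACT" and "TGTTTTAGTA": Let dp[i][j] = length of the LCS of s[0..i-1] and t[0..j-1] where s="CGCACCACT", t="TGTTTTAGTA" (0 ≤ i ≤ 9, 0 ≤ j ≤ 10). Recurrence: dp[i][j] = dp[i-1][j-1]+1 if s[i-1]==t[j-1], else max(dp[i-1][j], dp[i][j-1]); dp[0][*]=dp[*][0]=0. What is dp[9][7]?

2

   ''  T  G  T  T  T  T  A  G  T  A
''  0  0  0  0  0  0  0  0  0  0  0
 C  0  0  0  0  0  0  0  0  0  0  0
 G  0  0  1  1  1  1  1  1  1  1  1
 C  0  0  1  1  1  1  1  1  1  1  1
 A  0  0  1  1  1  1  1  2  2  2  2
 C  0  0  1  1  1  1  1  2  2  2  2
 C  0  0  1  1  1  1  1  2  2  2  2
 A  0  0  1  1  1  1  1  2  2  2  3
 C  0  0  1  1  1  1  1  2  2  2  3
 T  0  1  1  2  2  2  2  2  2  3  3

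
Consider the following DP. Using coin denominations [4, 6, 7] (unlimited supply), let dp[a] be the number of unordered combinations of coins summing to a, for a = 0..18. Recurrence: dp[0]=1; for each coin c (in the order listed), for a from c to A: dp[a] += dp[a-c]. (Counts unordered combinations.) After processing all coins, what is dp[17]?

1

after  coin     0     1     2     3     4     5     6     7     8     9    10    11    12    13    14    15    16    17    18
          4     1     0     0     0     1     0     0     0     1     0     0     0     1     0     0     0     1     0     0
          6     1     0     0     0     1     0     1     0     1     0     1     0     2     0     1     0     2     0     2
          7     1     0     0     0     1     0     1     1     1     0     1     1     2     1     2     1     2     1     3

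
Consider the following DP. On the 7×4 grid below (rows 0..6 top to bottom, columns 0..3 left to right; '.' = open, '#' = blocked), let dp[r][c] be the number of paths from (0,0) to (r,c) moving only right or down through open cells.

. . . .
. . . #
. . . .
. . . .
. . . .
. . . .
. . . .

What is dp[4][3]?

r\c   0   1   2   3
  0   1   1   1   1
  1   1   2   3   0
  2   1   3   6   6
  3   1   4  10  16
  4   1   5  15  31
  5   1   6  21  52
  6   1   7  28  80

31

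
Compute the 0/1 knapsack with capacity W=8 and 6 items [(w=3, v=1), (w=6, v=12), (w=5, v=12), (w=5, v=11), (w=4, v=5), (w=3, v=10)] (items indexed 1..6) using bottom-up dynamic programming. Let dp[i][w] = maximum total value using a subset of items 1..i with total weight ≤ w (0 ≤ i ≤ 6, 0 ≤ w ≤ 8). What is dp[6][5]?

12

i\w   0   1   2   3   4   5   6   7   8
  0   0   0   0   0   0   0   0   0   0
  1   0   0   0   1   1   1   1   1   1
  2   0   0   0   1   1   1  12  12  12
  3   0   0   0   1   1  12  12  12  13
  4   0   0   0   1   1  12  12  12  13
  5   0   0   0   1   5  12  12  12  13
  6   0   0   0  10  10  12  12  15  22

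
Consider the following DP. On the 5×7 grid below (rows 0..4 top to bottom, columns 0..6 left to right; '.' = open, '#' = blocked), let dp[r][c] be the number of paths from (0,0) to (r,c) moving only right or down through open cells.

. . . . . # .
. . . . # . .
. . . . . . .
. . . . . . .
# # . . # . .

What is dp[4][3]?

30

r\c   0   1   2   3   4   5   6
  0   1   1   1   1   1   0   0
  1   1   2   3   4   0   0   0
  2   1   3   6  10  10  10  10
  3   1   4  10  20  30  40  50
  4   0   0  10  30   0  40  90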